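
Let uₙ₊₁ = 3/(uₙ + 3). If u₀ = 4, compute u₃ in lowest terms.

24/31

u₁ = 3/(4 + 3) = 3/7.
u₂ = 3/(3/7 + 3) = 7/8.
u₃ = 3/(7/8 + 3) = 24/31.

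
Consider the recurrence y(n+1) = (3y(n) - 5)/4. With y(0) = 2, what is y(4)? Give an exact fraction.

-713/256

y(1) = (3·2 - 5)/4 = 1/4.
y(2) = (3·(1/4) - 5)/4 = -17/16.
y(3) = (3·(-17/16) - 5)/4 = -131/64.
y(4) = (3·(-131/64) - 5)/4 = -713/256.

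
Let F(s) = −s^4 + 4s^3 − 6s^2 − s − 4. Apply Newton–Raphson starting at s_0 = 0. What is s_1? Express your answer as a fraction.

−4

F'(s) = −4s^3 + 12s^2 − 12s − 1.
F(0) = −4, F'(0) = −1, so s_1 = 0 − (−4)/(−1) = −4.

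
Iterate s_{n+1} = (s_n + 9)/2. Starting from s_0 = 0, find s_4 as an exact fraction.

135/16

s_1 = (0 + 9)/2 = 9/2.
s_2 = ((9/2) + 9)/2 = 27/4.
s_3 = ((27/4) + 9)/2 = 63/8.
s_4 = ((63/8) + 9)/2 = 135/16.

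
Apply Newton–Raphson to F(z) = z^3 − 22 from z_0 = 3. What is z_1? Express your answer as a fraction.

F'(z) = 3z^2.
F(3) = 5, F'(3) = 27, so z_1 = 3 − 5/27 = 76/27.

76/27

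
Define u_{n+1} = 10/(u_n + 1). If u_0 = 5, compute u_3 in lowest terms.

40/19

u_1 = 10/(5 + 1) = 5/3.
u_2 = 10/(5/3 + 1) = 15/4.
u_3 = 10/(15/4 + 1) = 40/19.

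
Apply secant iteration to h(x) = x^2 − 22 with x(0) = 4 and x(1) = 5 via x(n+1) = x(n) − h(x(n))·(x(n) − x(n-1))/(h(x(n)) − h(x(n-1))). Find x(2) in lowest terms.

h(4) = −6, h(5) = 3. x(2) = 5 − 3·(5 − 4)/(3 − (−6)) = 14/3.

14/3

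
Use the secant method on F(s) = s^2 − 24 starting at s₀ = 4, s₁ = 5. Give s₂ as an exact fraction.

F(4) = −8, F(5) = 1. s₂ = 5 − 1·(5 − 4)/(1 − (−8)) = 44/9.

44/9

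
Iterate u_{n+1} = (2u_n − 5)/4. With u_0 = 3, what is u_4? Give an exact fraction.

−69/32

u_1 = (2·3 − 5)/4 = 1/4.
u_2 = (2·(1/4) − 5)/4 = −9/8.
u_3 = (2·(−9/8) − 5)/4 = −29/16.
u_4 = (2·(−29/16) − 5)/4 = −69/32.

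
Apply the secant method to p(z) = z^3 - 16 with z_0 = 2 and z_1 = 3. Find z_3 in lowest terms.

19990/7987

p(2) = -8, p(3) = 11. z_2 = 3 - 11·(3 - 2)/(11 - (-8)) = 46/19.
p(3) = 11, p(46/19) = -12408/6859. z_3 = (46/19) - (-12408/6859)·((46/19) - 3)/((-12408/6859) - 11) = 19990/7987.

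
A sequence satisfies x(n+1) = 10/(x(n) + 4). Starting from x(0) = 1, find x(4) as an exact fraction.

x(1) = 10/(1 + 4) = 2.
x(2) = 10/(2 + 4) = 5/3.
x(3) = 10/(5/3 + 4) = 30/17.
x(4) = 10/(30/17 + 4) = 85/49.

85/49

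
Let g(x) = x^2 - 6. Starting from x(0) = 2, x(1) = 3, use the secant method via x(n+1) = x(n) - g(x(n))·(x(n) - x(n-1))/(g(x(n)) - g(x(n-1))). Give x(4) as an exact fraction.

267/109

g(2) = -2, g(3) = 3. x(2) = 3 - 3·(3 - 2)/(3 - (-2)) = 12/5.
g(3) = 3, g(12/5) = -6/25. x(3) = (12/5) - (-6/25)·((12/5) - 3)/((-6/25) - 3) = 22/9.
g(12/5) = -6/25, g(22/9) = -2/81. x(4) = (22/9) - (-2/81)·((22/9) - (12/5))/((-2/81) - (-6/25)) = 267/109.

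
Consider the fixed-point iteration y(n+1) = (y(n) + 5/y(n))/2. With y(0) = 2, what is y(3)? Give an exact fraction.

y(1) = (2 + 5/2)/2 = 9/4.
y(2) = (9/4 + 5/(9/4))/2 = 161/72.
y(3) = (161/72 + 5/(161/72))/2 = 51841/23184.

51841/23184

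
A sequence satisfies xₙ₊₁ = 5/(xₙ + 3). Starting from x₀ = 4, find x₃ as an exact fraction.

130/113

x₁ = 5/(4 + 3) = 5/7.
x₂ = 5/(5/7 + 3) = 35/26.
x₃ = 5/(35/26 + 3) = 130/113.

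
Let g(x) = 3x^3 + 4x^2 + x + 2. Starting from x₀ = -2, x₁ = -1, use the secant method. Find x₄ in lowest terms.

-46082/33557

g(-2) = -8, g(-1) = 2. x₂ = (-1) - 2·((-1) - (-2))/(2 - (-8)) = -6/5.
g(-1) = 2, g(-6/5) = 172/125. x₃ = (-6/5) - (172/125)·((-6/5) - (-1))/((172/125) - 2) = -64/39.
g(-6/5) = 172/125, g(-64/39) = -14018/6591. x₄ = (-64/39) - (-14018/6591)·((-64/39) - (-6/5))/((-14018/6591) - (172/125)) = -46082/33557.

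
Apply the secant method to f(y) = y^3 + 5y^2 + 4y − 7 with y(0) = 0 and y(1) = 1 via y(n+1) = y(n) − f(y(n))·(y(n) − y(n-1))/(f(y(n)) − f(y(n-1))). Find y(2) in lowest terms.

7/10

f(0) = −7, f(1) = 3. y(2) = 1 − 3·(1 − 0)/(3 − (−7)) = 7/10.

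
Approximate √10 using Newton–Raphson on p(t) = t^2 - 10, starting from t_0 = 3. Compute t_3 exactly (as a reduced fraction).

p'(t) = 2t.
p(3) = -1, p'(3) = 6, so t_1 = 3 - (-1)/6 = 19/6.
p(19/6) = 1/36, p'(19/6) = 19/3, so t_2 = (19/6) - (1/36)/(19/3) = 721/228.
p(721/228) = 1/51984, p'(721/228) = 721/114, so t_3 = (721/228) - (1/51984)/(721/114) = 1039681/328776.

1039681/328776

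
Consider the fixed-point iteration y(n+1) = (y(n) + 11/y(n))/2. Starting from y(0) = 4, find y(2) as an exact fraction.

1433/432

y(1) = (4 + 11/4)/2 = 27/8.
y(2) = (27/8 + 11/(27/8))/2 = 1433/432.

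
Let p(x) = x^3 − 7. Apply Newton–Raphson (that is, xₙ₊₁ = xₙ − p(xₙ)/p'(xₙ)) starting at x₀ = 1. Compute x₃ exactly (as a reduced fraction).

p'(x) = 3x^2.
p(1) = −6, p'(1) = 3, so x₁ = 1 − (−6)/3 = 3.
p(3) = 20, p'(3) = 27, so x₂ = 3 − 20/27 = 61/27.
p(61/27) = 89200/19683, p'(61/27) = 3721/243, so x₃ = (61/27) − (89200/19683)/(3721/243) = 591743/301401.

591743/301401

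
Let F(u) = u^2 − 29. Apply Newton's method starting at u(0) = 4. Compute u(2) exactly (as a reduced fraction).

F'(u) = 2u.
F(4) = −13, F'(4) = 8, so u(1) = 4 − (−13)/8 = 45/8.
F(45/8) = 169/64, F'(45/8) = 45/4, so u(2) = (45/8) − (169/64)/(45/4) = 3881/720.

3881/720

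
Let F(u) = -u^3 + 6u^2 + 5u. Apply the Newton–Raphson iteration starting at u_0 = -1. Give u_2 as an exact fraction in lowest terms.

-608/815

F'(u) = -3u^2 + 12u + 5.
F(-1) = 2, F'(-1) = -10, so u_1 = (-1) - 2/(-10) = -4/5.
F(-4/5) = 44/125, F'(-4/5) = -163/25, so u_2 = (-4/5) - (44/125)/(-163/25) = -608/815.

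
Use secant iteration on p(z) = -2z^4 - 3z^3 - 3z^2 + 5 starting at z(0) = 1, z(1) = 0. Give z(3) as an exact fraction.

p(1) = -3, p(0) = 5. z(2) = 0 - 5·(0 - 1)/(5 - (-3)) = 5/8.
p(0) = 5, p(5/8) = 5715/2048. z(3) = (5/8) - (5715/2048)·((5/8) - 0)/((5715/2048) - 5) = 256/181.

256/181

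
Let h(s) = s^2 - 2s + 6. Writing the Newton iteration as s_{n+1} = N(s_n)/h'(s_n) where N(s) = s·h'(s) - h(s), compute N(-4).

10

h'(s) = 2s - 2.
N(s) = s·h'(s) - h(s) = s·(2s - 2) - (s^2 - 2s + 6) = s^2 - 6.
N(-4) = 10.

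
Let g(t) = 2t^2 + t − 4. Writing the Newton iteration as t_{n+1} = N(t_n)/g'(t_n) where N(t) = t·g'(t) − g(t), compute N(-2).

12

g'(t) = 4t + 1.
N(t) = t·g'(t) − g(t) = t·(4t + 1) − (2t^2 + t − 4) = 2t^2 + 4.
N(-2) = 12.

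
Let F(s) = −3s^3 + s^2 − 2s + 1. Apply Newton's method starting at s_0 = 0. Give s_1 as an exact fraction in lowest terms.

1/2

F'(s) = −9s^2 + 2s − 2.
F(0) = 1, F'(0) = −2, so s_1 = 0 − 1/(−2) = 1/2.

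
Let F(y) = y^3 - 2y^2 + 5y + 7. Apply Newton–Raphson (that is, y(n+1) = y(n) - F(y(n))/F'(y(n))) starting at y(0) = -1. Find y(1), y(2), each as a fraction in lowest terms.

F'(y) = 3y^2 - 4y + 5.
F(-1) = -1, F'(-1) = 12, so y(1) = (-1) - (-1)/12 = -11/12.
F(-11/12) = -59/1728, F'(-11/12) = 179/16, so y(2) = (-11/12) - (-59/1728)/(179/16) = -8831/9666.

y(1) = -11/12, y(2) = -8831/9666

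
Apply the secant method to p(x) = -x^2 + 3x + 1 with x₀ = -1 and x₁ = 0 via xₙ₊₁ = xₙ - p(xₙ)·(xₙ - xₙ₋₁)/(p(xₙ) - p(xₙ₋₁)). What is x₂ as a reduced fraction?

p(-1) = -3, p(0) = 1. x₂ = 0 - 1·(0 - (-1))/(1 - (-3)) = -1/4.

-1/4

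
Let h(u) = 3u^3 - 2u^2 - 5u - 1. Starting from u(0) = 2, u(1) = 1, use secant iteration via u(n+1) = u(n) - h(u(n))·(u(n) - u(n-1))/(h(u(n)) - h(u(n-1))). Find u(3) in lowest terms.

h(2) = 5, h(1) = -5. u(2) = 1 - (-5)·(1 - 2)/((-5) - 5) = 3/2.
h(1) = -5, h(3/2) = -23/8. u(3) = (3/2) - (-23/8)·((3/2) - 1)/((-23/8) - (-5)) = 37/17.

37/17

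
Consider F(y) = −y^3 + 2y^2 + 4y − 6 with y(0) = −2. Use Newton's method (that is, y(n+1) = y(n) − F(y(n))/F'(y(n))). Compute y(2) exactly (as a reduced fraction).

−6711/3596

F'(y) = −3y^2 + 4y + 4.
F(−2) = 2, F'(−2) = −16, so y(1) = (−2) − 2/(−16) = −15/8.
F(−15/8) = 63/512, F'(−15/8) = −899/64, so y(2) = (−15/8) − (63/512)/(−899/64) = −6711/3596.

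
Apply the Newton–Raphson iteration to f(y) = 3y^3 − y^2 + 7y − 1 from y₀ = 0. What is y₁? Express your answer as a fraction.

1/7

f'(y) = 9y^2 − 2y + 7.
f(0) = −1, f'(0) = 7, so y₁ = 0 − (−1)/7 = 1/7.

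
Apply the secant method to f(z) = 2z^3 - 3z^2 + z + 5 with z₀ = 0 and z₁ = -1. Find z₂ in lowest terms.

f(0) = 5, f(-1) = -1. z₂ = (-1) - (-1)·((-1) - 0)/((-1) - 5) = -5/6.

-5/6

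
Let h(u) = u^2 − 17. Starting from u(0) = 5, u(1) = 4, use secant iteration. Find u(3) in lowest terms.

301/73

h(5) = 8, h(4) = −1. u(2) = 4 − (−1)·(4 − 5)/((−1) − 8) = 37/9.
h(4) = −1, h(37/9) = −8/81. u(3) = (37/9) − (−8/81)·((37/9) − 4)/((−8/81) − (−1)) = 301/73.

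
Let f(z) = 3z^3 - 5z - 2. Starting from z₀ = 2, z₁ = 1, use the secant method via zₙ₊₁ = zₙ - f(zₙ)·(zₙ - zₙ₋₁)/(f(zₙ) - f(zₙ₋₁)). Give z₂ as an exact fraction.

5/4

f(2) = 12, f(1) = -4. z₂ = 1 - (-4)·(1 - 2)/((-4) - 12) = 5/4.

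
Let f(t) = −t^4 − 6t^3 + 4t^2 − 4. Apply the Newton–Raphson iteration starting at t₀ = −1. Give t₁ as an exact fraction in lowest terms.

f'(t) = −4t^3 − 18t^2 + 8t.
f(−1) = 5, f'(−1) = −22, so t₁ = (−1) − 5/(−22) = −17/22.

−17/22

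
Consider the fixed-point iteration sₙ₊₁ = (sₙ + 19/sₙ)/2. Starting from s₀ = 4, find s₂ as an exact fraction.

2441/560

s₁ = (4 + 19/4)/2 = 35/8.
s₂ = (35/8 + 19/(35/8))/2 = 2441/560.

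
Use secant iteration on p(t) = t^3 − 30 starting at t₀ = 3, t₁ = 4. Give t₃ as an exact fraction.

80271/25886

p(3) = −3, p(4) = 34. t₂ = 4 − 34·(4 − 3)/(34 − (−3)) = 114/37.
p(4) = 34, p(114/37) = −38046/50653. t₃ = (114/37) − (−38046/50653)·((114/37) − 4)/((−38046/50653) − 34) = 80271/25886.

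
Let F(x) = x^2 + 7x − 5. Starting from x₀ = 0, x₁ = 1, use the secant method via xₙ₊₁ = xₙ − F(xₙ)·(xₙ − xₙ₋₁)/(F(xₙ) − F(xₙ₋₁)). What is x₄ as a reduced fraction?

995/1523

F(0) = −5, F(1) = 3. x₂ = 1 − 3·(1 − 0)/(3 − (−5)) = 5/8.
F(1) = 3, F(5/8) = −15/64. x₃ = (5/8) − (−15/64)·((5/8) − 1)/((−15/64) − 3) = 15/23.
F(5/8) = −15/64, F(15/23) = −5/529. x₄ = (15/23) − (−5/529)·((15/23) − (5/8))/((−5/529) − (−15/64)) = 995/1523.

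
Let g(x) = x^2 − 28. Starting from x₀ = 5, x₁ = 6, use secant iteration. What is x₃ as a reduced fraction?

164/31

g(5) = −3, g(6) = 8. x₂ = 6 − 8·(6 − 5)/(8 − (−3)) = 58/11.
g(6) = 8, g(58/11) = −24/121. x₃ = (58/11) − (−24/121)·((58/11) − 6)/((−24/121) − 8) = 164/31.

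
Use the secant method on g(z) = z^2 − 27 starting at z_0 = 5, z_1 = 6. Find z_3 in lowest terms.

213/41

g(5) = −2, g(6) = 9. z_2 = 6 − 9·(6 − 5)/(9 − (−2)) = 57/11.
g(6) = 9, g(57/11) = −18/121. z_3 = (57/11) − (−18/121)·((57/11) − 6)/((−18/121) − 9) = 213/41.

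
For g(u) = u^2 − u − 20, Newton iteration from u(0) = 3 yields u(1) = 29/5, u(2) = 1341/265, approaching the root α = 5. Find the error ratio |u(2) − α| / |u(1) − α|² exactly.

5/53

u(1) − α = 29/5 − 5 = 4/5, so |u(1) − α| = 4/5.
u(2) − α = 1341/265 − 5 = 16/265, so |u(2) − α| = 16/265.
|u(1) − α|² = 16/25.
Ratio = (16/265) / (16/25) = 5/53.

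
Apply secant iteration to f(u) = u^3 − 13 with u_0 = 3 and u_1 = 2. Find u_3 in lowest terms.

11659/4927

f(3) = 14, f(2) = −5. u_2 = 2 − (−5)·(2 − 3)/((−5) − 14) = 43/19.
f(2) = −5, f(43/19) = −9660/6859. u_3 = (43/19) − (−9660/6859)·((43/19) − 2)/((−9660/6859) − (−5)) = 11659/4927.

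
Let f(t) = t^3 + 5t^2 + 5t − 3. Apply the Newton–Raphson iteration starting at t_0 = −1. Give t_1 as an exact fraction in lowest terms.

f'(t) = 3t^2 + 10t + 5.
f(−1) = −4, f'(−1) = −2, so t_1 = (−1) − (−4)/(−2) = −3.

−3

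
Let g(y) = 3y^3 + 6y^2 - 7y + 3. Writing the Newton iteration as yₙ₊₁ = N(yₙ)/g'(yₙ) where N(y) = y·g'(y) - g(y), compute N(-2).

-27

g'(y) = 9y^2 + 12y - 7.
N(y) = y·g'(y) - g(y) = y·(9y^2 + 12y - 7) - (3y^3 + 6y^2 - 7y + 3) = 6y^3 + 6y^2 - 3.
N(-2) = -27.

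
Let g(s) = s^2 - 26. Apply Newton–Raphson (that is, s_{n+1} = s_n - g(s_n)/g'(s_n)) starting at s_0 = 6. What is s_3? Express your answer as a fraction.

g'(s) = 2s.
g(6) = 10, g'(6) = 12, so s_1 = 6 - 10/12 = 31/6.
g(31/6) = 25/36, g'(31/6) = 31/3, so s_2 = (31/6) - (25/36)/(31/3) = 1897/372.
g(1897/372) = 625/138384, g'(1897/372) = 1897/186, so s_3 = (1897/372) - (625/138384)/(1897/186) = 7196593/1411368.

7196593/1411368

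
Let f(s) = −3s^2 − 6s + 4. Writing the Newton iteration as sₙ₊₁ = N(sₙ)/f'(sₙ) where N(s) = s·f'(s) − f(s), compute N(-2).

−16

f'(s) = −6s − 6.
N(s) = s·f'(s) − f(s) = s·(−6s − 6) − (−3s^2 − 6s + 4) = −3s^2 − 4.
N(-2) = −16.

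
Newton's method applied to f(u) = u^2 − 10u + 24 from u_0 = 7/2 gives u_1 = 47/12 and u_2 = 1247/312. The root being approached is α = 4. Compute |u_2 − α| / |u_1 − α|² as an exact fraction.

6/13

u_1 − α = 47/12 − 4 = −1/12, so |u_1 − α| = 1/12.
u_2 − α = 1247/312 − 4 = −1/312, so |u_2 − α| = 1/312.
|u_1 − α|² = 1/144.
Ratio = (1/312) / (1/144) = 6/13.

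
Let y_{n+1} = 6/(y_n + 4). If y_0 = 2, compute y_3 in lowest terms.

15/13

y_1 = 6/(2 + 4) = 1.
y_2 = 6/(1 + 4) = 6/5.
y_3 = 6/(6/5 + 4) = 15/13.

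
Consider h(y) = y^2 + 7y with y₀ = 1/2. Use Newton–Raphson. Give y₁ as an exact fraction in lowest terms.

1/32

h'(y) = 2y + 7.
h(1/2) = 15/4, h'(1/2) = 8, so y₁ = (1/2) − (15/4)/8 = 1/32.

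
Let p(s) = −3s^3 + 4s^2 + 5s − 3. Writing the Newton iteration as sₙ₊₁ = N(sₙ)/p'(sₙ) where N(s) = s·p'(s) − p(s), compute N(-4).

451

p'(s) = −9s^2 + 8s + 5.
N(s) = s·p'(s) − p(s) = s·(−9s^2 + 8s + 5) − (−3s^3 + 4s^2 + 5s − 3) = −6s^3 + 4s^2 + 3.
N(-4) = 451.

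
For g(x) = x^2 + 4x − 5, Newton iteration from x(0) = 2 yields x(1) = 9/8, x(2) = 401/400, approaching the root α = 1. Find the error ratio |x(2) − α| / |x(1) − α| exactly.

x(1) − α = 9/8 − 1 = 1/8, so |x(1) − α| = 1/8.
x(2) − α = 401/400 − 1 = 1/400, so |x(2) − α| = 1/400.
Ratio = (1/400) / (1/8) = 1/50.

1/50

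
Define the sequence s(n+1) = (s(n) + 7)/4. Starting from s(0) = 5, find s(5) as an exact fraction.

299/128

s(1) = (5 + 7)/4 = 3.
s(2) = (3 + 7)/4 = 5/2.
s(3) = ((5/2) + 7)/4 = 19/8.
s(4) = ((19/8) + 7)/4 = 75/32.
s(5) = ((75/32) + 7)/4 = 299/128.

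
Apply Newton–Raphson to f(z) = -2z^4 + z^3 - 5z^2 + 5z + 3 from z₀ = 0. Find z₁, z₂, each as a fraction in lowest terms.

f'(z) = -8z^3 + 3z^2 - 10z + 5.
f(0) = 3, f'(0) = 5, so z₁ = 0 - 3/5 = -3/5.
f(-3/5) = -1422/625, f'(-3/5) = 1726/125, so z₂ = (-3/5) - (-1422/625)/(1726/125) = -1878/4315.

z₁ = -3/5, z₂ = -1878/4315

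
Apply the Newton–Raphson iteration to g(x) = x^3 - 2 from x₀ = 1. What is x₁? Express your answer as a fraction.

4/3

g'(x) = 3x^2.
g(1) = -1, g'(1) = 3, so x₁ = 1 - (-1)/3 = 4/3.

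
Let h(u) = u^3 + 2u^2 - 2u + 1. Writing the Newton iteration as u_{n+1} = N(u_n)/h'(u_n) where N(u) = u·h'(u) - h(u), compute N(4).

159

h'(u) = 3u^2 + 4u - 2.
N(u) = u·h'(u) - h(u) = u·(3u^2 + 4u - 2) - (u^3 + 2u^2 - 2u + 1) = 2u^3 + 2u^2 - 1.
N(4) = 159.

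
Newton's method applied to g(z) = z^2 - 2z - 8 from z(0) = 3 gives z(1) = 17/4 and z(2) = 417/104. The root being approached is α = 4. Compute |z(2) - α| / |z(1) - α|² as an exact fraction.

2/13

z(1) - α = 17/4 - 4 = 1/4, so |z(1) - α| = 1/4.
z(2) - α = 417/104 - 4 = 1/104, so |z(2) - α| = 1/104.
|z(1) - α|² = 1/16.
Ratio = (1/104) / (1/16) = 2/13.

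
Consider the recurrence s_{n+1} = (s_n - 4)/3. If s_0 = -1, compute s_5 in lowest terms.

-485/243

s_1 = ((-1) - 4)/3 = -5/3.
s_2 = ((-5/3) - 4)/3 = -17/9.
s_3 = ((-17/9) - 4)/3 = -53/27.
s_4 = ((-53/27) - 4)/3 = -161/81.
s_5 = ((-161/81) - 4)/3 = -485/243.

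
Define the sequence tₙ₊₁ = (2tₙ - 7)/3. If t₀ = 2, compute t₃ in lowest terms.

t₁ = (2·2 - 7)/3 = -1.
t₂ = (2·(-1) - 7)/3 = -3.
t₃ = (2·(-3) - 7)/3 = -13/3.

-13/3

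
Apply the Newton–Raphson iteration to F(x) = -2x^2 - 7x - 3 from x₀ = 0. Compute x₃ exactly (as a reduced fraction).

-167961/335923

F'(x) = -4x - 7.
F(0) = -3, F'(0) = -7, so x₁ = 0 - (-3)/(-7) = -3/7.
F(-3/7) = -18/49, F'(-3/7) = -37/7, so x₂ = (-3/7) - (-18/49)/(-37/7) = -129/259.
F(-129/259) = -648/67081, F'(-129/259) = -1297/259, so x₃ = (-129/259) - (-648/67081)/(-1297/259) = -167961/335923.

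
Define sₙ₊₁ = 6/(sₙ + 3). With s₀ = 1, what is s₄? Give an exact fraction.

s₁ = 6/(1 + 3) = 3/2.
s₂ = 6/(3/2 + 3) = 4/3.
s₃ = 6/(4/3 + 3) = 18/13.
s₄ = 6/(18/13 + 3) = 26/19.

26/19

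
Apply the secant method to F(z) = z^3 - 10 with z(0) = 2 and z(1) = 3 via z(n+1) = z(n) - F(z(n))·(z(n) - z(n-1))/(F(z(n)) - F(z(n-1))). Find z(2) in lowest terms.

F(2) = -2, F(3) = 17. z(2) = 3 - 17·(3 - 2)/(17 - (-2)) = 40/19.

40/19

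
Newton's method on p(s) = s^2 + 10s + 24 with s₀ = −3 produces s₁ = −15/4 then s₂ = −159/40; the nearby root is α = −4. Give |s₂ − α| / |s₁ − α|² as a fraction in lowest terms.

s₁ − α = −15/4 − (−4) = −15/4 + 4 = 1/4, so |s₁ − α| = 1/4.
s₂ − α = −159/40 − (−4) = −159/40 + 4 = 1/40, so |s₂ − α| = 1/40.
|s₁ − α|² = 1/16.
Ratio = (1/40) / (1/16) = 2/5.

2/5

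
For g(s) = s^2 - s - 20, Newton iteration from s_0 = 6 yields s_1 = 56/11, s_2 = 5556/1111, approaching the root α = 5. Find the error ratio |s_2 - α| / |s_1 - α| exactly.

s_1 - α = 56/11 - 5 = 1/11, so |s_1 - α| = 1/11.
s_2 - α = 5556/1111 - 5 = 1/1111, so |s_2 - α| = 1/1111.
Ratio = (1/1111) / (1/11) = 1/101.

1/101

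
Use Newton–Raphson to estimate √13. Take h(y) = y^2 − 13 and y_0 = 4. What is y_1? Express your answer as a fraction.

29/8

h'(y) = 2y.
h(4) = 3, h'(4) = 8, so y_1 = 4 − 3/8 = 29/8.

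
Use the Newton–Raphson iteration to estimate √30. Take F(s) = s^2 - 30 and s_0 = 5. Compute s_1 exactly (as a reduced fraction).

11/2

F'(s) = 2s.
F(5) = -5, F'(5) = 10, so s_1 = 5 - (-5)/10 = 11/2.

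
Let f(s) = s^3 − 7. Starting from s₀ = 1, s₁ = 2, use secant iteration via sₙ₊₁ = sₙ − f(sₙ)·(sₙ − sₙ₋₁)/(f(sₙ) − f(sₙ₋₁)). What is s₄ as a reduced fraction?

f(1) = −6, f(2) = 1. s₂ = 2 − 1·(2 − 1)/(1 − (−6)) = 13/7.
f(2) = 1, f(13/7) = −204/343. s₃ = (13/7) − (−204/343)·((13/7) − 2)/((−204/343) − 1) = 1045/547.
f(13/7) = −204/343, f(1045/547) = −4505136/163667323. s₄ = (1045/547) − (−4505136/163667323)·((1045/547) − (13/7))/((−4505136/163667323) − (−204/343)) = 99535299/52030837.

99535299/52030837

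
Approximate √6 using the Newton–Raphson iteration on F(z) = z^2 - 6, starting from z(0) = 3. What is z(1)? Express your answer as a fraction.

F'(z) = 2z.
F(3) = 3, F'(3) = 6, so z(1) = 3 - 3/6 = 5/2.

5/2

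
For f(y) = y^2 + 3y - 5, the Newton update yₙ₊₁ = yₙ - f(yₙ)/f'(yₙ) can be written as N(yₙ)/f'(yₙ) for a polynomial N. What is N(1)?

6

f'(y) = 2y + 3.
N(y) = y·f'(y) - f(y) = y·(2y + 3) - (y^2 + 3y - 5) = y^2 + 5.
N(1) = 6.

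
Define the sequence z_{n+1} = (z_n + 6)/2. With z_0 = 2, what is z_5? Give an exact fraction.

z_1 = (2 + 6)/2 = 4.
z_2 = (4 + 6)/2 = 5.
z_3 = (5 + 6)/2 = 11/2.
z_4 = ((11/2) + 6)/2 = 23/4.
z_5 = ((23/4) + 6)/2 = 47/8.

47/8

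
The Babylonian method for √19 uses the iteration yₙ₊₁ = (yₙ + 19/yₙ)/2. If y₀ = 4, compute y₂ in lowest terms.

2441/560

y₁ = (4 + 19/4)/2 = 35/8.
y₂ = (35/8 + 19/(35/8))/2 = 2441/560.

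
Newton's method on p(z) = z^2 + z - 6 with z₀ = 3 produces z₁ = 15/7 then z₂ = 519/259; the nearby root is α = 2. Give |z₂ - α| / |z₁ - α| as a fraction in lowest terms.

z₁ - α = 15/7 - 2 = 1/7, so |z₁ - α| = 1/7.
z₂ - α = 519/259 - 2 = 1/259, so |z₂ - α| = 1/259.
Ratio = (1/259) / (1/7) = 1/37.

1/37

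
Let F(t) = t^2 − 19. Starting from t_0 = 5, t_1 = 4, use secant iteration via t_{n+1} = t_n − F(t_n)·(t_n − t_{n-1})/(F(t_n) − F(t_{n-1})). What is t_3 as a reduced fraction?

109/25

F(5) = 6, F(4) = −3. t_2 = 4 − (−3)·(4 − 5)/((−3) − 6) = 13/3.
F(4) = −3, F(13/3) = −2/9. t_3 = (13/3) − (−2/9)·((13/3) − 4)/((−2/9) − (−3)) = 109/25.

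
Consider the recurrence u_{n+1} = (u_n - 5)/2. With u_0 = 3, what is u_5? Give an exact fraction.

-19/4

u_1 = (3 - 5)/2 = -1.
u_2 = ((-1) - 5)/2 = -3.
u_3 = ((-3) - 5)/2 = -4.
u_4 = ((-4) - 5)/2 = -9/2.
u_5 = ((-9/2) - 5)/2 = -19/4.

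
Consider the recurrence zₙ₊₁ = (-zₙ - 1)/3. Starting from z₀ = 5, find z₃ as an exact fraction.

z₁ = (-5 - 1)/3 = -2.
z₂ = (-(-2) - 1)/3 = 1/3.
z₃ = (-(1/3) - 1)/3 = -4/9.

-4/9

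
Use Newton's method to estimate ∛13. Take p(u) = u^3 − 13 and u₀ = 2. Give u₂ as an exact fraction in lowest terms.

35621/15138

p'(u) = 3u^2.
p(2) = −5, p'(2) = 12, so u₁ = 2 − (−5)/12 = 29/12.
p(29/12) = 1925/1728, p'(29/12) = 841/48, so u₂ = (29/12) − (1925/1728)/(841/48) = 35621/15138.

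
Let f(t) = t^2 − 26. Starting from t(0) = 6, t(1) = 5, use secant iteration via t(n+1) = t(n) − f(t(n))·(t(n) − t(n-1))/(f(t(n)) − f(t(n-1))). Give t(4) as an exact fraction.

31721/6221

f(6) = 10, f(5) = −1. t(2) = 5 − (−1)·(5 − 6)/((−1) − 10) = 56/11.
f(5) = −1, f(56/11) = −10/121. t(3) = (56/11) − (−10/121)·((56/11) − 5)/((−10/121) − (−1)) = 566/111.
f(56/11) = −10/121, f(566/111) = 10/12321. t(4) = (566/111) − (10/12321)·((566/111) − (56/11))/((10/12321) − (−10/121)) = 31721/6221.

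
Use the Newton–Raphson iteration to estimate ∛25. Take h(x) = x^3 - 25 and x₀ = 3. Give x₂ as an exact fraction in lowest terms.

1478153/505521

h'(x) = 3x^2.
h(3) = 2, h'(3) = 27, so x₁ = 3 - 2/27 = 79/27.
h(79/27) = 964/19683, h'(79/27) = 6241/243, so x₂ = (79/27) - (964/19683)/(6241/243) = 1478153/505521.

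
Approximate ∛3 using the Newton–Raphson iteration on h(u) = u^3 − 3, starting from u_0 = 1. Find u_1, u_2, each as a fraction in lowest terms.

h'(u) = 3u^2.
h(1) = −2, h'(1) = 3, so u_1 = 1 − (−2)/3 = 5/3.
h(5/3) = 44/27, h'(5/3) = 25/3, so u_2 = (5/3) − (44/27)/(25/3) = 331/225.

u_1 = 5/3, u_2 = 331/225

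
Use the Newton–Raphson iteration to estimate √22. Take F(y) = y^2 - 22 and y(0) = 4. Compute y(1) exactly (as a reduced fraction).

19/4

F'(y) = 2y.
F(4) = -6, F'(4) = 8, so y(1) = 4 - (-6)/8 = 19/4.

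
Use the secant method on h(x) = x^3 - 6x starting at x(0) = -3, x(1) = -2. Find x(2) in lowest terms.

h(-3) = -9, h(-2) = 4. x(2) = (-2) - 4·((-2) - (-3))/(4 - (-9)) = -30/13.

-30/13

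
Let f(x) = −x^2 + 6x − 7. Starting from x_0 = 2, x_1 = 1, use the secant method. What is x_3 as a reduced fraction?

8/5

f(2) = 1, f(1) = −2. x_2 = 1 − (−2)·(1 − 2)/((−2) − 1) = 5/3.
f(1) = −2, f(5/3) = 2/9. x_3 = (5/3) − (2/9)·((5/3) − 1)/((2/9) − (−2)) = 8/5.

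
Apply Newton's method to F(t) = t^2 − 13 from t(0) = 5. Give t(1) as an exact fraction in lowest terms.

F'(t) = 2t.
F(5) = 12, F'(5) = 10, so t(1) = 5 − 12/10 = 19/5.

19/5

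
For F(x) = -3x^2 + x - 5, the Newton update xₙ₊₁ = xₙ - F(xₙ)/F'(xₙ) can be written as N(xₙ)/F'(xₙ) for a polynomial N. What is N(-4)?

F'(x) = -6x + 1.
N(x) = x·F'(x) - F(x) = x·(-6x + 1) - (-3x^2 + x - 5) = -3x^2 + 5.
N(-4) = -43.

-43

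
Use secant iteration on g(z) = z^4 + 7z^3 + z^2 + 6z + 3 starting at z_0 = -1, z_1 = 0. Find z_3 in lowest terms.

-1331/2763

g(-1) = -8, g(0) = 3. z_2 = 0 - 3·(0 - (-1))/(3 - (-8)) = -3/11.
g(0) = 3, g(-3/11) = 19056/14641. z_3 = (-3/11) - (19056/14641)·((-3/11) - 0)/((19056/14641) - 3) = -1331/2763.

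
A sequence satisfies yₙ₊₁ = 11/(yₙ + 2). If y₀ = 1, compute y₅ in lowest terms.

y₁ = 11/(1 + 2) = 11/3.
y₂ = 11/(11/3 + 2) = 33/17.
y₃ = 11/(33/17 + 2) = 187/67.
y₄ = 11/(187/67 + 2) = 737/321.
y₅ = 11/(737/321 + 2) = 3531/1379.

3531/1379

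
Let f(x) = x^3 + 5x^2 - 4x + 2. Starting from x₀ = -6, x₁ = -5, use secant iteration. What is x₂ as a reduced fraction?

f(-6) = -10, f(-5) = 22. x₂ = (-5) - 22·((-5) - (-6))/(22 - (-10)) = -91/16.

-91/16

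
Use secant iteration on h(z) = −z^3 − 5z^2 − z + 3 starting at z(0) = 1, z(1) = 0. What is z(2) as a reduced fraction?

3/7

h(1) = −4, h(0) = 3. z(2) = 0 − 3·(0 − 1)/(3 − (−4)) = 3/7.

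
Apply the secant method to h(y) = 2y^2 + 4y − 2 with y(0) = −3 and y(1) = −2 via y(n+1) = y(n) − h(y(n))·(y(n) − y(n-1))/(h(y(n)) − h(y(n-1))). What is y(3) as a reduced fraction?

h(−3) = 4, h(−2) = −2. y(2) = (−2) − (−2)·((−2) − (−3))/((−2) − 4) = −7/3.
h(−2) = −2, h(−7/3) = −4/9. y(3) = (−7/3) − (−4/9)·((−7/3) − (−2))/((−4/9) − (−2)) = −17/7.

−17/7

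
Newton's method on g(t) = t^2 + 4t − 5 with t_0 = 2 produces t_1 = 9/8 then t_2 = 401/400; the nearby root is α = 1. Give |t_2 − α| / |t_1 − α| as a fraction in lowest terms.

1/50

t_1 − α = 9/8 − 1 = 1/8, so |t_1 − α| = 1/8.
t_2 − α = 401/400 − 1 = 1/400, so |t_2 − α| = 1/400.
Ratio = (1/400) / (1/8) = 1/50.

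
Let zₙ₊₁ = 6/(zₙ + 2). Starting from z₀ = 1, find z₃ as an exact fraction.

z₁ = 6/(1 + 2) = 2.
z₂ = 6/(2 + 2) = 3/2.
z₃ = 6/(3/2 + 2) = 12/7.

12/7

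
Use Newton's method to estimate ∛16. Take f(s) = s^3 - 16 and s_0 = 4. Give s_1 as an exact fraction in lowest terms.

3

f'(s) = 3s^2.
f(4) = 48, f'(4) = 48, so s_1 = 4 - 48/48 = 3.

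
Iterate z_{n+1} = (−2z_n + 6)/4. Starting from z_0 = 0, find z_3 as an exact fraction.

z_1 = (−2·0 + 6)/4 = 3/2.
z_2 = (−2·(3/2) + 6)/4 = 3/4.
z_3 = (−2·(3/4) + 6)/4 = 9/8.

9/8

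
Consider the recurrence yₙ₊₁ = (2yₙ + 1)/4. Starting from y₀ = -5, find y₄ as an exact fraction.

5/32

y₁ = (2·(-5) + 1)/4 = -9/4.
y₂ = (2·(-9/4) + 1)/4 = -7/8.
y₃ = (2·(-7/8) + 1)/4 = -3/16.
y₄ = (2·(-3/16) + 1)/4 = 5/32.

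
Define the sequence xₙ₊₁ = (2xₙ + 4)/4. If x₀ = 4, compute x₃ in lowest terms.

9/4

x₁ = (2·4 + 4)/4 = 3.
x₂ = (2·3 + 4)/4 = 5/2.
x₃ = (2·(5/2) + 4)/4 = 9/4.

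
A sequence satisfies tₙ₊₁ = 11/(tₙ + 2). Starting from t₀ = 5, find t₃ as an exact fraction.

t₁ = 11/(5 + 2) = 11/7.
t₂ = 11/(11/7 + 2) = 77/25.
t₃ = 11/(77/25 + 2) = 275/127.

275/127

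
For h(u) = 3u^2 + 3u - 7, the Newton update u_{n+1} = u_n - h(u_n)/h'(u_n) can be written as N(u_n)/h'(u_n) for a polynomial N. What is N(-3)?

h'(u) = 6u + 3.
N(u) = u·h'(u) - h(u) = u·(6u + 3) - (3u^2 + 3u - 7) = 3u^2 + 7.
N(-3) = 34.

34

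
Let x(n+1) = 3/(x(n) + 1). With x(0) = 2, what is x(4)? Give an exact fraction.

x(1) = 3/(2 + 1) = 1.
x(2) = 3/(1 + 1) = 3/2.
x(3) = 3/(3/2 + 1) = 6/5.
x(4) = 3/(6/5 + 1) = 15/11.

15/11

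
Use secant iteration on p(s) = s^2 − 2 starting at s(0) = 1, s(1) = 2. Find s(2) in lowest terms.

p(1) = −1, p(2) = 2. s(2) = 2 − 2·(2 − 1)/(2 − (−1)) = 4/3.

4/3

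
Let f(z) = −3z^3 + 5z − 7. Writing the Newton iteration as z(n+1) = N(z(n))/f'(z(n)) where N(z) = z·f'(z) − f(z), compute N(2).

f'(z) = −9z^2 + 5.
N(z) = z·f'(z) − f(z) = z·(−9z^2 + 5) − (−3z^3 + 5z − 7) = −6z^3 + 7.
N(2) = −41.

−41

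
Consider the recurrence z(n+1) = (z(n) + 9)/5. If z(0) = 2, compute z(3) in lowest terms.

z(1) = (2 + 9)/5 = 11/5.
z(2) = ((11/5) + 9)/5 = 56/25.
z(3) = ((56/25) + 9)/5 = 281/125.

281/125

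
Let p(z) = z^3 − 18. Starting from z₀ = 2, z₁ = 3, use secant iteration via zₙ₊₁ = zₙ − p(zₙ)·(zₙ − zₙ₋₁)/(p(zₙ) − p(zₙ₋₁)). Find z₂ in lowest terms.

48/19

p(2) = −10, p(3) = 9. z₂ = 3 − 9·(3 − 2)/(9 − (−10)) = 48/19.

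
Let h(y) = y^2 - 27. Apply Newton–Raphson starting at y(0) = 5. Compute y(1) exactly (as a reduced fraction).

h'(y) = 2y.
h(5) = -2, h'(5) = 10, so y(1) = 5 - (-2)/10 = 26/5.

26/5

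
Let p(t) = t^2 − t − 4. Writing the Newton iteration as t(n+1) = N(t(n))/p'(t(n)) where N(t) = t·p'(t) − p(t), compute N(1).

p'(t) = 2t − 1.
N(t) = t·p'(t) − p(t) = t·(2t − 1) − (t^2 − t − 4) = t^2 + 4.
N(1) = 5.

5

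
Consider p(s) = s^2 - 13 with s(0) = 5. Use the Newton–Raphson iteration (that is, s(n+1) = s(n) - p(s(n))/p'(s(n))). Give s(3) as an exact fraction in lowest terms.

p'(s) = 2s.
p(5) = 12, p'(5) = 10, so s(1) = 5 - 12/10 = 19/5.
p(19/5) = 36/25, p'(19/5) = 38/5, so s(2) = (19/5) - (36/25)/(38/5) = 343/95.
p(343/95) = 324/9025, p'(343/95) = 686/95, so s(3) = (343/95) - (324/9025)/(686/95) = 117487/32585.

117487/32585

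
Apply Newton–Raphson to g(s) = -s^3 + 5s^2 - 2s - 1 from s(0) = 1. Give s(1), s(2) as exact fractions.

s(1) = 4/5, s(2) = 397/510

g'(s) = -3s^2 + 10s - 2.
g(1) = 1, g'(1) = 5, so s(1) = 1 - 1/5 = 4/5.
g(4/5) = 11/125, g'(4/5) = 102/25, so s(2) = (4/5) - (11/125)/(102/25) = 397/510.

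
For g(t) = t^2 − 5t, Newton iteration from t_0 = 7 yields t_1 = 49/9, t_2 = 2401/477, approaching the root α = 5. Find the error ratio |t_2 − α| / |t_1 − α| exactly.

t_1 − α = 49/9 − 5 = 4/9, so |t_1 − α| = 4/9.
t_2 − α = 2401/477 − 5 = 16/477, so |t_2 − α| = 16/477.
Ratio = (16/477) / (4/9) = 4/53.

4/53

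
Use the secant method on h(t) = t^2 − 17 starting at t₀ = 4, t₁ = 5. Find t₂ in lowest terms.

37/9

h(4) = −1, h(5) = 8. t₂ = 5 − 8·(5 − 4)/(8 − (−1)) = 37/9.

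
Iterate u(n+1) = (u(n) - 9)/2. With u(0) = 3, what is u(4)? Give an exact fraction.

-33/4

u(1) = (3 - 9)/2 = -3.
u(2) = ((-3) - 9)/2 = -6.
u(3) = ((-6) - 9)/2 = -15/2.
u(4) = ((-15/2) - 9)/2 = -33/4.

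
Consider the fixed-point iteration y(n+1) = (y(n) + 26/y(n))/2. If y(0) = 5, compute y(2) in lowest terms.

5201/1020

y(1) = (5 + 26/5)/2 = 51/10.
y(2) = (51/10 + 26/(51/10))/2 = 5201/1020.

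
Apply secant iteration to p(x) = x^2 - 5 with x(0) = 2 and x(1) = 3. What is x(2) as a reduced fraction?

11/5

p(2) = -1, p(3) = 4. x(2) = 3 - 4·(3 - 2)/(4 - (-1)) = 11/5.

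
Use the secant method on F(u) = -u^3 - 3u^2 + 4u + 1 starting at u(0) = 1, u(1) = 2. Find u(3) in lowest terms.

2042/1813

F(1) = 1, F(2) = -11. u(2) = 2 - (-11)·(2 - 1)/((-11) - 1) = 13/12.
F(2) = -11, F(13/12) = 935/1728. u(3) = (13/12) - (935/1728)·((13/12) - 2)/((935/1728) - (-11)) = 2042/1813.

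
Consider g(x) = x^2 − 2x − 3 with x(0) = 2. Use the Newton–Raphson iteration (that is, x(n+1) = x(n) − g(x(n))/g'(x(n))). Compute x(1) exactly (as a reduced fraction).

7/2

g'(x) = 2x − 2.
g(2) = −3, g'(2) = 2, so x(1) = 2 − (−3)/2 = 7/2.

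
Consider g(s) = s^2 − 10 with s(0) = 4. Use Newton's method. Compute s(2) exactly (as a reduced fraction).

g'(s) = 2s.
g(4) = 6, g'(4) = 8, so s(1) = 4 − 6/8 = 13/4.
g(13/4) = 9/16, g'(13/4) = 13/2, so s(2) = (13/4) − (9/16)/(13/2) = 329/104.

329/104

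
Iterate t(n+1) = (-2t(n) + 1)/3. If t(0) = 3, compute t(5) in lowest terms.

t(1) = (-2·3 + 1)/3 = -5/3.
t(2) = (-2·(-5/3) + 1)/3 = 13/9.
t(3) = (-2·(13/9) + 1)/3 = -17/27.
t(4) = (-2·(-17/27) + 1)/3 = 61/81.
t(5) = (-2·(61/81) + 1)/3 = -41/243.

-41/243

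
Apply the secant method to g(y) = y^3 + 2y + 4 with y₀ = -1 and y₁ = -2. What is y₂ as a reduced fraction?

g(-1) = 1, g(-2) = -8. y₂ = (-2) - (-8)·((-2) - (-1))/((-8) - 1) = -10/9.

-10/9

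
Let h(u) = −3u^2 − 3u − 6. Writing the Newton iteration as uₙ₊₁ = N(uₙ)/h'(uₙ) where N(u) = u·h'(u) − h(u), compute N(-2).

h'(u) = −6u − 3.
N(u) = u·h'(u) − h(u) = u·(−6u − 3) − (−3u^2 − 3u − 6) = −3u^2 + 6.
N(-2) = −6.

−6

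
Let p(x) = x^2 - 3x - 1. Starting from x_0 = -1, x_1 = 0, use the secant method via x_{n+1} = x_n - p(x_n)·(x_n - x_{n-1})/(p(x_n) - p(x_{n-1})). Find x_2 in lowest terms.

p(-1) = 3, p(0) = -1. x_2 = 0 - (-1)·(0 - (-1))/((-1) - 3) = -1/4.

-1/4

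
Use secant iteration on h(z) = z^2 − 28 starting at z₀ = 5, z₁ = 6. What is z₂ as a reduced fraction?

h(5) = −3, h(6) = 8. z₂ = 6 − 8·(6 − 5)/(8 − (−3)) = 58/11.

58/11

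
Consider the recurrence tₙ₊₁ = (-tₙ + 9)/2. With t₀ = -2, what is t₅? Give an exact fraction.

101/32

t₁ = (-(-2) + 9)/2 = 11/2.
t₂ = (-(11/2) + 9)/2 = 7/4.
t₃ = (-(7/4) + 9)/2 = 29/8.
t₄ = (-(29/8) + 9)/2 = 43/16.
t₅ = (-(43/16) + 9)/2 = 101/32.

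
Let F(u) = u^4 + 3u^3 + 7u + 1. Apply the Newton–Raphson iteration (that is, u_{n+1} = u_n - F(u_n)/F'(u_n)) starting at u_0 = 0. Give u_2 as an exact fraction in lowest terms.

F'(u) = 4u^3 + 9u^2 + 7.
F(0) = 1, F'(0) = 7, so u_1 = 0 - 1/7 = -1/7.
F(-1/7) = -20/2401, F'(-1/7) = 2460/343, so u_2 = (-1/7) - (-20/2401)/(2460/343) = -122/861.

-122/861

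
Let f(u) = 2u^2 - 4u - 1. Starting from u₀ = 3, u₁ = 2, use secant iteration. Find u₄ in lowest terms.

416/187

f(3) = 5, f(2) = -1. u₂ = 2 - (-1)·(2 - 3)/((-1) - 5) = 13/6.
f(2) = -1, f(13/6) = -5/18. u₃ = (13/6) - (-5/18)·((13/6) - 2)/((-5/18) - (-1)) = 29/13.
f(13/6) = -5/18, f(29/13) = 5/169. u₄ = (29/13) - (5/169)·((29/13) - (13/6))/((5/169) - (-5/18)) = 416/187.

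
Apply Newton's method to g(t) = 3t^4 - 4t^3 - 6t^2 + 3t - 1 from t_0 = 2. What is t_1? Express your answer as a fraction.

g'(t) = 12t^3 - 12t^2 - 12t + 3.
g(2) = -3, g'(2) = 27, so t_1 = 2 - (-3)/27 = 19/9.

19/9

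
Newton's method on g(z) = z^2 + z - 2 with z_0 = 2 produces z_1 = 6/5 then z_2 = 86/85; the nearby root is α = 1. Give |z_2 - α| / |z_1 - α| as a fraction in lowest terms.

1/17

z_1 - α = 6/5 - 1 = 1/5, so |z_1 - α| = 1/5.
z_2 - α = 86/85 - 1 = 1/85, so |z_2 - α| = 1/85.
Ratio = (1/85) / (1/5) = 1/17.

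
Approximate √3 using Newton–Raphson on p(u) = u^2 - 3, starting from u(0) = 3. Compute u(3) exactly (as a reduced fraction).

p'(u) = 2u.
p(3) = 6, p'(3) = 6, so u(1) = 3 - 6/6 = 2.
p(2) = 1, p'(2) = 4, so u(2) = 2 - 1/4 = 7/4.
p(7/4) = 1/16, p'(7/4) = 7/2, so u(3) = (7/4) - (1/16)/(7/2) = 97/56.

97/56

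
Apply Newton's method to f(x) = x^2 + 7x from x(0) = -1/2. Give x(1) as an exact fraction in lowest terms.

1/24

f'(x) = 2x + 7.
f(-1/2) = -13/4, f'(-1/2) = 6, so x(1) = (-1/2) - (-13/4)/6 = 1/24.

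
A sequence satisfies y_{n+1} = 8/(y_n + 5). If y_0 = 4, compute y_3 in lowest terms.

y_1 = 8/(4 + 5) = 8/9.
y_2 = 8/(8/9 + 5) = 72/53.
y_3 = 8/(72/53 + 5) = 424/337.

424/337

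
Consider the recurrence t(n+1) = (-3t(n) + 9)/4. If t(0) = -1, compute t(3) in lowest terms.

t(1) = (-3·(-1) + 9)/4 = 3.
t(2) = (-3·3 + 9)/4 = 0.
t(3) = (-3·0 + 9)/4 = 9/4.

9/4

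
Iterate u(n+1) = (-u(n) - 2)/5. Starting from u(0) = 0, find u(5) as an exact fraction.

u(1) = (-0 - 2)/5 = -2/5.
u(2) = (-(-2/5) - 2)/5 = -8/25.
u(3) = (-(-8/25) - 2)/5 = -42/125.
u(4) = (-(-42/125) - 2)/5 = -208/625.
u(5) = (-(-208/625) - 2)/5 = -1042/3125.

-1042/3125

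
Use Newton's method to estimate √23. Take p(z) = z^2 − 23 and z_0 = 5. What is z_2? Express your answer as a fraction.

1151/240

p'(z) = 2z.
p(5) = 2, p'(5) = 10, so z_1 = 5 − 2/10 = 24/5.
p(24/5) = 1/25, p'(24/5) = 48/5, so z_2 = (24/5) − (1/25)/(48/5) = 1151/240.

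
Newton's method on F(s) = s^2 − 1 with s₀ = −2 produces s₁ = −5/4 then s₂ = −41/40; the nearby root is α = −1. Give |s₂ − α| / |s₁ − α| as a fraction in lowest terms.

s₁ − α = −5/4 − (−1) = −5/4 + 1 = −1/4, so |s₁ − α| = 1/4.
s₂ − α = −41/40 − (−1) = −41/40 + 1 = −1/40, so |s₂ − α| = 1/40.
Ratio = (1/40) / (1/4) = 1/10.

1/10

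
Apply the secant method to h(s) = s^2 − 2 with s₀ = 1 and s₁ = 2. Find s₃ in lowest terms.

h(1) = −1, h(2) = 2. s₂ = 2 − 2·(2 − 1)/(2 − (−1)) = 4/3.
h(2) = 2, h(4/3) = −2/9. s₃ = (4/3) − (−2/9)·((4/3) − 2)/((−2/9) − 2) = 7/5.

7/5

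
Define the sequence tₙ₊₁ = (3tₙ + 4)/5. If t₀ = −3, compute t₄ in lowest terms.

t₁ = (3·(−3) + 4)/5 = −1.
t₂ = (3·(−1) + 4)/5 = 1/5.
t₃ = (3·(1/5) + 4)/5 = 23/25.
t₄ = (3·(23/25) + 4)/5 = 169/125.

169/125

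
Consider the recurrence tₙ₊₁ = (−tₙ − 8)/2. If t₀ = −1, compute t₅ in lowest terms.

t₁ = (−(−1) − 8)/2 = −7/2.
t₂ = (−(−7/2) − 8)/2 = −9/4.
t₃ = (−(−9/4) − 8)/2 = −23/8.
t₄ = (−(−23/8) − 8)/2 = −41/16.
t₅ = (−(−41/16) − 8)/2 = −87/32.

−87/32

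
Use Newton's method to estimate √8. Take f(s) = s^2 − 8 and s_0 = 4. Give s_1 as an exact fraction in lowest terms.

f'(s) = 2s.
f(4) = 8, f'(4) = 8, so s_1 = 4 − 8/8 = 3.

3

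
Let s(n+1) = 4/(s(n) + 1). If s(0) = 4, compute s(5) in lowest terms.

260/181

s(1) = 4/(4 + 1) = 4/5.
s(2) = 4/(4/5 + 1) = 20/9.
s(3) = 4/(20/9 + 1) = 36/29.
s(4) = 4/(36/29 + 1) = 116/65.
s(5) = 4/(116/65 + 1) = 260/181.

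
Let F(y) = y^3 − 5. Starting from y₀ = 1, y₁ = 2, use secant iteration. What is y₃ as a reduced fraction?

F(1) = −4, F(2) = 3. y₂ = 2 − 3·(2 − 1)/(3 − (−4)) = 11/7.
F(2) = 3, F(11/7) = −384/343. y₃ = (11/7) − (−384/343)·((11/7) − 2)/((−384/343) − 3) = 265/157.

265/157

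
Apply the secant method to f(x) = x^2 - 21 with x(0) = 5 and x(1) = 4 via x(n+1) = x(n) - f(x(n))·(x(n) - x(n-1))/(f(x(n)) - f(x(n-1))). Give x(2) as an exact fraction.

f(5) = 4, f(4) = -5. x(2) = 4 - (-5)·(4 - 5)/((-5) - 4) = 41/9.

41/9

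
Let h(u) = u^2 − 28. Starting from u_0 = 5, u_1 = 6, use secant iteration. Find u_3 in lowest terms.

164/31

h(5) = −3, h(6) = 8. u_2 = 6 − 8·(6 − 5)/(8 − (−3)) = 58/11.
h(6) = 8, h(58/11) = −24/121. u_3 = (58/11) − (−24/121)·((58/11) − 6)/((−24/121) − 8) = 164/31.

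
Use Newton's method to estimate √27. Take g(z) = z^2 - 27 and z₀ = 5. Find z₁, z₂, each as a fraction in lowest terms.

z₁ = 26/5, z₂ = 1351/260

g'(z) = 2z.
g(5) = -2, g'(5) = 10, so z₁ = 5 - (-2)/10 = 26/5.
g(26/5) = 1/25, g'(26/5) = 52/5, so z₂ = (26/5) - (1/25)/(52/5) = 1351/260.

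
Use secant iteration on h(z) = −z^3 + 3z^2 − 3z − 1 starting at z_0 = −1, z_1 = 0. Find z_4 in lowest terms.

h(−1) = 6, h(0) = −1. z_2 = 0 − (−1)·(0 − (−1))/((−1) − 6) = −1/7.
h(0) = −1, h(−1/7) = −174/343. z_3 = (−1/7) − (−174/343)·((−1/7) − 0)/((−174/343) − (−1)) = −49/169.
h(−1/7) = −174/343, h(−49/169) = 706614/4826809. z_4 = (−49/169) − (706614/4826809)·((−49/169) − (−1/7))/((706614/4826809) − (−174/343)) = −266413/1036622.

−266413/1036622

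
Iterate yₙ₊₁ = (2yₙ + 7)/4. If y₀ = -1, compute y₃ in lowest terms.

47/16

y₁ = (2·(-1) + 7)/4 = 5/4.
y₂ = (2·(5/4) + 7)/4 = 19/8.
y₃ = (2·(19/8) + 7)/4 = 47/16.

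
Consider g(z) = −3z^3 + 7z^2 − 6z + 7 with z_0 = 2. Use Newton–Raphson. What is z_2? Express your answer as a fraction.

32932/17115

g'(z) = −9z^2 + 14z − 6.
g(2) = −1, g'(2) = −14, so z_1 = 2 − (−1)/(−14) = 27/14.
g(27/14) = −151/2744, g'(27/14) = −2445/196, so z_2 = (27/14) − (−151/2744)/(−2445/196) = 32932/17115.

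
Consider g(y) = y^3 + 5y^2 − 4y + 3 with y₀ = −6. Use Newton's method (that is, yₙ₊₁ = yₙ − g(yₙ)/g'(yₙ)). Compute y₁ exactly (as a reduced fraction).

g'(y) = 3y^2 + 10y − 4.
g(−6) = −9, g'(−6) = 44, so y₁ = (−6) − (−9)/44 = −255/44.

−255/44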